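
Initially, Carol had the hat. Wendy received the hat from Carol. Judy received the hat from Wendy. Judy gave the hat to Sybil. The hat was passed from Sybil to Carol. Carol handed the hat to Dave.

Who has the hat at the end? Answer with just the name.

Answer: Dave

Derivation:
Tracking the hat through each event:
Start: Carol has the hat.
After event 1: Wendy has the hat.
After event 2: Judy has the hat.
After event 3: Sybil has the hat.
After event 4: Carol has the hat.
After event 5: Dave has the hat.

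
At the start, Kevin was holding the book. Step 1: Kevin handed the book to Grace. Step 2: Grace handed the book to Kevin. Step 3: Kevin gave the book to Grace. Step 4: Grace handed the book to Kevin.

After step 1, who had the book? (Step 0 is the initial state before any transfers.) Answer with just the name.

Tracking the book holder through step 1:
After step 0 (start): Kevin
After step 1: Grace

At step 1, the holder is Grace.

Answer: Grace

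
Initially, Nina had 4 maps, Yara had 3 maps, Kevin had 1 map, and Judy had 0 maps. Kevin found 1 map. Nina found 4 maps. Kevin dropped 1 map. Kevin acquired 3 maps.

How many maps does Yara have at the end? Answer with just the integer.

Tracking counts step by step:
Start: Nina=4, Yara=3, Kevin=1, Judy=0
Event 1 (Kevin +1): Kevin: 1 -> 2. State: Nina=4, Yara=3, Kevin=2, Judy=0
Event 2 (Nina +4): Nina: 4 -> 8. State: Nina=8, Yara=3, Kevin=2, Judy=0
Event 3 (Kevin -1): Kevin: 2 -> 1. State: Nina=8, Yara=3, Kevin=1, Judy=0
Event 4 (Kevin +3): Kevin: 1 -> 4. State: Nina=8, Yara=3, Kevin=4, Judy=0

Yara's final count: 3

Answer: 3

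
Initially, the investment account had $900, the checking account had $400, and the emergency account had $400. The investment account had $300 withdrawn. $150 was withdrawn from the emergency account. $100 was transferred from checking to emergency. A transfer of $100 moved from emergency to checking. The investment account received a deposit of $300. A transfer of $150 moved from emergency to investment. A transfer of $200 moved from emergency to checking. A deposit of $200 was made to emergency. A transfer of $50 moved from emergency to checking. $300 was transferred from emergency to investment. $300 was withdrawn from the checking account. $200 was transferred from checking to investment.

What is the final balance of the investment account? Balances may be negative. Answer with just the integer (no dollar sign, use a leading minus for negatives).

Answer: 1550

Derivation:
Tracking account balances step by step:
Start: investment=900, checking=400, emergency=400
Event 1 (withdraw 300 from investment): investment: 900 - 300 = 600. Balances: investment=600, checking=400, emergency=400
Event 2 (withdraw 150 from emergency): emergency: 400 - 150 = 250. Balances: investment=600, checking=400, emergency=250
Event 3 (transfer 100 checking -> emergency): checking: 400 - 100 = 300, emergency: 250 + 100 = 350. Balances: investment=600, checking=300, emergency=350
Event 4 (transfer 100 emergency -> checking): emergency: 350 - 100 = 250, checking: 300 + 100 = 400. Balances: investment=600, checking=400, emergency=250
Event 5 (deposit 300 to investment): investment: 600 + 300 = 900. Balances: investment=900, checking=400, emergency=250
Event 6 (transfer 150 emergency -> investment): emergency: 250 - 150 = 100, investment: 900 + 150 = 1050. Balances: investment=1050, checking=400, emergency=100
Event 7 (transfer 200 emergency -> checking): emergency: 100 - 200 = -100, checking: 400 + 200 = 600. Balances: investment=1050, checking=600, emergency=-100
Event 8 (deposit 200 to emergency): emergency: -100 + 200 = 100. Balances: investment=1050, checking=600, emergency=100
Event 9 (transfer 50 emergency -> checking): emergency: 100 - 50 = 50, checking: 600 + 50 = 650. Balances: investment=1050, checking=650, emergency=50
Event 10 (transfer 300 emergency -> investment): emergency: 50 - 300 = -250, investment: 1050 + 300 = 1350. Balances: investment=1350, checking=650, emergency=-250
Event 11 (withdraw 300 from checking): checking: 650 - 300 = 350. Balances: investment=1350, checking=350, emergency=-250
Event 12 (transfer 200 checking -> investment): checking: 350 - 200 = 150, investment: 1350 + 200 = 1550. Balances: investment=1550, checking=150, emergency=-250

Final balance of investment: 1550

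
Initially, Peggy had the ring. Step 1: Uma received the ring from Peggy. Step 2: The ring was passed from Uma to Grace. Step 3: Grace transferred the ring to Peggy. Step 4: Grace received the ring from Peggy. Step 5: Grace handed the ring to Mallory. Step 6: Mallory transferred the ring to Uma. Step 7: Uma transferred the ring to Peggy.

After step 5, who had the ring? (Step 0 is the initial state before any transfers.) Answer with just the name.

Tracking the ring holder through step 5:
After step 0 (start): Peggy
After step 1: Uma
After step 2: Grace
After step 3: Peggy
After step 4: Grace
After step 5: Mallory

At step 5, the holder is Mallory.

Answer: Mallory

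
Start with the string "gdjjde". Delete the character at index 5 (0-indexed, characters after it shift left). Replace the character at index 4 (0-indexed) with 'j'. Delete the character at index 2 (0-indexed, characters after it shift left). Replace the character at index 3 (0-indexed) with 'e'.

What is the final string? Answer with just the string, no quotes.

Answer: gdje

Derivation:
Applying each edit step by step:
Start: "gdjjde"
Op 1 (delete idx 5 = 'e'): "gdjjde" -> "gdjjd"
Op 2 (replace idx 4: 'd' -> 'j'): "gdjjd" -> "gdjjj"
Op 3 (delete idx 2 = 'j'): "gdjjj" -> "gdjj"
Op 4 (replace idx 3: 'j' -> 'e'): "gdjj" -> "gdje"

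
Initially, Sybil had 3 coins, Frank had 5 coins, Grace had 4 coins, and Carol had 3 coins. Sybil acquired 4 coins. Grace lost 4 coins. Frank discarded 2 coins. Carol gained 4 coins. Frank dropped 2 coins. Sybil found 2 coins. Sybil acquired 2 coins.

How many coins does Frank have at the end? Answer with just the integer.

Tracking counts step by step:
Start: Sybil=3, Frank=5, Grace=4, Carol=3
Event 1 (Sybil +4): Sybil: 3 -> 7. State: Sybil=7, Frank=5, Grace=4, Carol=3
Event 2 (Grace -4): Grace: 4 -> 0. State: Sybil=7, Frank=5, Grace=0, Carol=3
Event 3 (Frank -2): Frank: 5 -> 3. State: Sybil=7, Frank=3, Grace=0, Carol=3
Event 4 (Carol +4): Carol: 3 -> 7. State: Sybil=7, Frank=3, Grace=0, Carol=7
Event 5 (Frank -2): Frank: 3 -> 1. State: Sybil=7, Frank=1, Grace=0, Carol=7
Event 6 (Sybil +2): Sybil: 7 -> 9. State: Sybil=9, Frank=1, Grace=0, Carol=7
Event 7 (Sybil +2): Sybil: 9 -> 11. State: Sybil=11, Frank=1, Grace=0, Carol=7

Frank's final count: 1

Answer: 1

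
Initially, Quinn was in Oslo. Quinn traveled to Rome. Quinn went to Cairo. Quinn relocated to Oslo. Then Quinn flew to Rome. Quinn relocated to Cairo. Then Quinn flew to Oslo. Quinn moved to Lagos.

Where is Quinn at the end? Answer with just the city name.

Tracking Quinn's location:
Start: Quinn is in Oslo.
After move 1: Oslo -> Rome. Quinn is in Rome.
After move 2: Rome -> Cairo. Quinn is in Cairo.
After move 3: Cairo -> Oslo. Quinn is in Oslo.
After move 4: Oslo -> Rome. Quinn is in Rome.
After move 5: Rome -> Cairo. Quinn is in Cairo.
After move 6: Cairo -> Oslo. Quinn is in Oslo.
After move 7: Oslo -> Lagos. Quinn is in Lagos.

Answer: Lagos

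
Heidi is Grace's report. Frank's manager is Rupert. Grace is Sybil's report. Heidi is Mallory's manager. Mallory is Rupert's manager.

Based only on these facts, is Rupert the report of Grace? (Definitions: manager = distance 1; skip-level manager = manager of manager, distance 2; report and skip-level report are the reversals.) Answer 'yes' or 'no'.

Reconstructing the manager chain from the given facts:
  Sybil -> Grace -> Heidi -> Mallory -> Rupert -> Frank
(each arrow means 'manager of the next')
Positions in the chain (0 = top):
  position of Sybil: 0
  position of Grace: 1
  position of Heidi: 2
  position of Mallory: 3
  position of Rupert: 4
  position of Frank: 5

Rupert is at position 4, Grace is at position 1; signed distance (j - i) = -3.
'report' requires j - i = -1. Actual distance is -3, so the relation does NOT hold.

Answer: no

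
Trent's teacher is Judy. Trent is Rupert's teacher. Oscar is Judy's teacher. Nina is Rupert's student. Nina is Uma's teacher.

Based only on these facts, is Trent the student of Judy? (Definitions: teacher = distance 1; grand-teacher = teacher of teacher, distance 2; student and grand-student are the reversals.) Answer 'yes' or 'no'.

Answer: yes

Derivation:
Reconstructing the teacher chain from the given facts:
  Oscar -> Judy -> Trent -> Rupert -> Nina -> Uma
(each arrow means 'teacher of the next')
Positions in the chain (0 = top):
  position of Oscar: 0
  position of Judy: 1
  position of Trent: 2
  position of Rupert: 3
  position of Nina: 4
  position of Uma: 5

Trent is at position 2, Judy is at position 1; signed distance (j - i) = -1.
'student' requires j - i = -1. Actual distance is -1, so the relation HOLDS.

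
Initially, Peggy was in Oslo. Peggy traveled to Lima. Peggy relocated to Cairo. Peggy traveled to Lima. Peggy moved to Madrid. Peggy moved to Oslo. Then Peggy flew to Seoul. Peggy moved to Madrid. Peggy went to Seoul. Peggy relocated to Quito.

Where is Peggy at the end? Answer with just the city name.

Tracking Peggy's location:
Start: Peggy is in Oslo.
After move 1: Oslo -> Lima. Peggy is in Lima.
After move 2: Lima -> Cairo. Peggy is in Cairo.
After move 3: Cairo -> Lima. Peggy is in Lima.
After move 4: Lima -> Madrid. Peggy is in Madrid.
After move 5: Madrid -> Oslo. Peggy is in Oslo.
After move 6: Oslo -> Seoul. Peggy is in Seoul.
After move 7: Seoul -> Madrid. Peggy is in Madrid.
After move 8: Madrid -> Seoul. Peggy is in Seoul.
After move 9: Seoul -> Quito. Peggy is in Quito.

Answer: Quito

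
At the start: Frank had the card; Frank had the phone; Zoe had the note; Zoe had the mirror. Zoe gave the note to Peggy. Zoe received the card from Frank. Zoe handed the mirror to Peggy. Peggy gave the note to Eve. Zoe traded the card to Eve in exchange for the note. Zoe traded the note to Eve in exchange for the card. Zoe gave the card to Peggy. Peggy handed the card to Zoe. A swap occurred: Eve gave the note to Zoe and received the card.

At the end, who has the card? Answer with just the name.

Answer: Eve

Derivation:
Tracking all object holders:
Start: card:Frank, phone:Frank, note:Zoe, mirror:Zoe
Event 1 (give note: Zoe -> Peggy). State: card:Frank, phone:Frank, note:Peggy, mirror:Zoe
Event 2 (give card: Frank -> Zoe). State: card:Zoe, phone:Frank, note:Peggy, mirror:Zoe
Event 3 (give mirror: Zoe -> Peggy). State: card:Zoe, phone:Frank, note:Peggy, mirror:Peggy
Event 4 (give note: Peggy -> Eve). State: card:Zoe, phone:Frank, note:Eve, mirror:Peggy
Event 5 (swap card<->note: now card:Eve, note:Zoe). State: card:Eve, phone:Frank, note:Zoe, mirror:Peggy
Event 6 (swap note<->card: now note:Eve, card:Zoe). State: card:Zoe, phone:Frank, note:Eve, mirror:Peggy
Event 7 (give card: Zoe -> Peggy). State: card:Peggy, phone:Frank, note:Eve, mirror:Peggy
Event 8 (give card: Peggy -> Zoe). State: card:Zoe, phone:Frank, note:Eve, mirror:Peggy
Event 9 (swap note<->card: now note:Zoe, card:Eve). State: card:Eve, phone:Frank, note:Zoe, mirror:Peggy

Final state: card:Eve, phone:Frank, note:Zoe, mirror:Peggy
The card is held by Eve.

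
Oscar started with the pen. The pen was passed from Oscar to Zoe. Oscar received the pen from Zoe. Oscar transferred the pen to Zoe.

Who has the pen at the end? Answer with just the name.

Answer: Zoe

Derivation:
Tracking the pen through each event:
Start: Oscar has the pen.
After event 1: Zoe has the pen.
After event 2: Oscar has the pen.
After event 3: Zoe has the pen.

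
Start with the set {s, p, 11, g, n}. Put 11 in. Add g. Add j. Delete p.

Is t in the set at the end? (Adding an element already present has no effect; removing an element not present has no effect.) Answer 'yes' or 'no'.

Tracking the set through each operation:
Start: {11, g, n, p, s}
Event 1 (add 11): already present, no change. Set: {11, g, n, p, s}
Event 2 (add g): already present, no change. Set: {11, g, n, p, s}
Event 3 (add j): added. Set: {11, g, j, n, p, s}
Event 4 (remove p): removed. Set: {11, g, j, n, s}

Final set: {11, g, j, n, s} (size 5)
t is NOT in the final set.

Answer: no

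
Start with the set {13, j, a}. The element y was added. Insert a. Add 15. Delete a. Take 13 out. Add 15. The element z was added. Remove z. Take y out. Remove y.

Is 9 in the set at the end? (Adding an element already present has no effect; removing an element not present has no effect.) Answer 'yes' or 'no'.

Answer: no

Derivation:
Tracking the set through each operation:
Start: {13, a, j}
Event 1 (add y): added. Set: {13, a, j, y}
Event 2 (add a): already present, no change. Set: {13, a, j, y}
Event 3 (add 15): added. Set: {13, 15, a, j, y}
Event 4 (remove a): removed. Set: {13, 15, j, y}
Event 5 (remove 13): removed. Set: {15, j, y}
Event 6 (add 15): already present, no change. Set: {15, j, y}
Event 7 (add z): added. Set: {15, j, y, z}
Event 8 (remove z): removed. Set: {15, j, y}
Event 9 (remove y): removed. Set: {15, j}
Event 10 (remove y): not present, no change. Set: {15, j}

Final set: {15, j} (size 2)
9 is NOT in the final set.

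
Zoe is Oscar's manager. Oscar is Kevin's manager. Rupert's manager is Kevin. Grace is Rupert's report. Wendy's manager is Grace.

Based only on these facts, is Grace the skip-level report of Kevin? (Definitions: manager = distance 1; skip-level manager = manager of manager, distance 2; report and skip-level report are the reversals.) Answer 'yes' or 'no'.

Reconstructing the manager chain from the given facts:
  Zoe -> Oscar -> Kevin -> Rupert -> Grace -> Wendy
(each arrow means 'manager of the next')
Positions in the chain (0 = top):
  position of Zoe: 0
  position of Oscar: 1
  position of Kevin: 2
  position of Rupert: 3
  position of Grace: 4
  position of Wendy: 5

Grace is at position 4, Kevin is at position 2; signed distance (j - i) = -2.
'skip-level report' requires j - i = -2. Actual distance is -2, so the relation HOLDS.

Answer: yes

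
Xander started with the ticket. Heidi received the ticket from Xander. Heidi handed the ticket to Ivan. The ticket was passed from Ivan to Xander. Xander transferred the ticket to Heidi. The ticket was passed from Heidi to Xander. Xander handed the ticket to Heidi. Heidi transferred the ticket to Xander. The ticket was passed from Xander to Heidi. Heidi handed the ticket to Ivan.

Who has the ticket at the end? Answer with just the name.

Tracking the ticket through each event:
Start: Xander has the ticket.
After event 1: Heidi has the ticket.
After event 2: Ivan has the ticket.
After event 3: Xander has the ticket.
After event 4: Heidi has the ticket.
After event 5: Xander has the ticket.
After event 6: Heidi has the ticket.
After event 7: Xander has the ticket.
After event 8: Heidi has the ticket.
After event 9: Ivan has the ticket.

Answer: Ivan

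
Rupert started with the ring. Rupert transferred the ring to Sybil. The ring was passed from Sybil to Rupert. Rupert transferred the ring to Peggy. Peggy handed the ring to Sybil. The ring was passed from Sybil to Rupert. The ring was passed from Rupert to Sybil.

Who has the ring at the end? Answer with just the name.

Tracking the ring through each event:
Start: Rupert has the ring.
After event 1: Sybil has the ring.
After event 2: Rupert has the ring.
After event 3: Peggy has the ring.
After event 4: Sybil has the ring.
After event 5: Rupert has the ring.
After event 6: Sybil has the ring.

Answer: Sybil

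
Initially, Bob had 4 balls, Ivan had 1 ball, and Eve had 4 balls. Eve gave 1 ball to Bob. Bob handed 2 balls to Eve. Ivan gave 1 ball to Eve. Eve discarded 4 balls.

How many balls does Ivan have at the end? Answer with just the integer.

Tracking counts step by step:
Start: Bob=4, Ivan=1, Eve=4
Event 1 (Eve -> Bob, 1): Eve: 4 -> 3, Bob: 4 -> 5. State: Bob=5, Ivan=1, Eve=3
Event 2 (Bob -> Eve, 2): Bob: 5 -> 3, Eve: 3 -> 5. State: Bob=3, Ivan=1, Eve=5
Event 3 (Ivan -> Eve, 1): Ivan: 1 -> 0, Eve: 5 -> 6. State: Bob=3, Ivan=0, Eve=6
Event 4 (Eve -4): Eve: 6 -> 2. State: Bob=3, Ivan=0, Eve=2

Ivan's final count: 0

Answer: 0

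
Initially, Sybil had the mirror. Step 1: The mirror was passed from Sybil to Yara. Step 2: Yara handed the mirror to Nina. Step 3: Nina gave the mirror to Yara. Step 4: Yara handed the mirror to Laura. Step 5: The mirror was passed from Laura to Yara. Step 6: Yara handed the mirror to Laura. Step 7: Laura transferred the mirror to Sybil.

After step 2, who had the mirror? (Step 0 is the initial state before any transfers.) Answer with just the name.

Tracking the mirror holder through step 2:
After step 0 (start): Sybil
After step 1: Yara
After step 2: Nina

At step 2, the holder is Nina.

Answer: Nina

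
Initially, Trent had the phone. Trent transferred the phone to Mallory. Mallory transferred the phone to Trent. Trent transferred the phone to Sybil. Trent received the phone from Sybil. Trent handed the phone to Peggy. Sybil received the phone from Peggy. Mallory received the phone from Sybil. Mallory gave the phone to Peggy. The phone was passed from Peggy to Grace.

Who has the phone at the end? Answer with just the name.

Tracking the phone through each event:
Start: Trent has the phone.
After event 1: Mallory has the phone.
After event 2: Trent has the phone.
After event 3: Sybil has the phone.
After event 4: Trent has the phone.
After event 5: Peggy has the phone.
After event 6: Sybil has the phone.
After event 7: Mallory has the phone.
After event 8: Peggy has the phone.
After event 9: Grace has the phone.

Answer: Grace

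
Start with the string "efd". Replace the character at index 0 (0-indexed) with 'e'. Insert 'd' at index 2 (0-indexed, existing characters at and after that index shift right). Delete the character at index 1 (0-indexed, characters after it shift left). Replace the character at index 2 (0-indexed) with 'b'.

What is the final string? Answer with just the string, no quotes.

Answer: edb

Derivation:
Applying each edit step by step:
Start: "efd"
Op 1 (replace idx 0: 'e' -> 'e'): "efd" -> "efd"
Op 2 (insert 'd' at idx 2): "efd" -> "efdd"
Op 3 (delete idx 1 = 'f'): "efdd" -> "edd"
Op 4 (replace idx 2: 'd' -> 'b'): "edd" -> "edb"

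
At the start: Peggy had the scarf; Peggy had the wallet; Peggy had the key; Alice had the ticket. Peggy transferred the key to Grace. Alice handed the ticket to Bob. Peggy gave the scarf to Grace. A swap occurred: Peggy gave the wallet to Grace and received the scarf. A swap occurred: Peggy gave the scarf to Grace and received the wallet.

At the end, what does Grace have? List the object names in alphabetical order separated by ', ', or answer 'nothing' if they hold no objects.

Answer: key, scarf

Derivation:
Tracking all object holders:
Start: scarf:Peggy, wallet:Peggy, key:Peggy, ticket:Alice
Event 1 (give key: Peggy -> Grace). State: scarf:Peggy, wallet:Peggy, key:Grace, ticket:Alice
Event 2 (give ticket: Alice -> Bob). State: scarf:Peggy, wallet:Peggy, key:Grace, ticket:Bob
Event 3 (give scarf: Peggy -> Grace). State: scarf:Grace, wallet:Peggy, key:Grace, ticket:Bob
Event 4 (swap wallet<->scarf: now wallet:Grace, scarf:Peggy). State: scarf:Peggy, wallet:Grace, key:Grace, ticket:Bob
Event 5 (swap scarf<->wallet: now scarf:Grace, wallet:Peggy). State: scarf:Grace, wallet:Peggy, key:Grace, ticket:Bob

Final state: scarf:Grace, wallet:Peggy, key:Grace, ticket:Bob
Grace holds: key, scarf.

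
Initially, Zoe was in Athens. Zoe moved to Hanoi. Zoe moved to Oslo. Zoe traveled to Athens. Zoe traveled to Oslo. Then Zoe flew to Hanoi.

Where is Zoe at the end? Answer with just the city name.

Tracking Zoe's location:
Start: Zoe is in Athens.
After move 1: Athens -> Hanoi. Zoe is in Hanoi.
After move 2: Hanoi -> Oslo. Zoe is in Oslo.
After move 3: Oslo -> Athens. Zoe is in Athens.
After move 4: Athens -> Oslo. Zoe is in Oslo.
After move 5: Oslo -> Hanoi. Zoe is in Hanoi.

Answer: Hanoi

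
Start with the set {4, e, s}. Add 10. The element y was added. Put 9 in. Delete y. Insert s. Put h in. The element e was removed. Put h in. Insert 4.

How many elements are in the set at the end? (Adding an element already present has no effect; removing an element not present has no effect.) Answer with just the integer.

Tracking the set through each operation:
Start: {4, e, s}
Event 1 (add 10): added. Set: {10, 4, e, s}
Event 2 (add y): added. Set: {10, 4, e, s, y}
Event 3 (add 9): added. Set: {10, 4, 9, e, s, y}
Event 4 (remove y): removed. Set: {10, 4, 9, e, s}
Event 5 (add s): already present, no change. Set: {10, 4, 9, e, s}
Event 6 (add h): added. Set: {10, 4, 9, e, h, s}
Event 7 (remove e): removed. Set: {10, 4, 9, h, s}
Event 8 (add h): already present, no change. Set: {10, 4, 9, h, s}
Event 9 (add 4): already present, no change. Set: {10, 4, 9, h, s}

Final set: {10, 4, 9, h, s} (size 5)

Answer: 5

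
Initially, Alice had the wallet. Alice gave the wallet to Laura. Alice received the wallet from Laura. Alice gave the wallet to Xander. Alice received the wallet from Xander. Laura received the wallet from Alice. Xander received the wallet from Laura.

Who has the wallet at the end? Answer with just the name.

Tracking the wallet through each event:
Start: Alice has the wallet.
After event 1: Laura has the wallet.
After event 2: Alice has the wallet.
After event 3: Xander has the wallet.
After event 4: Alice has the wallet.
After event 5: Laura has the wallet.
After event 6: Xander has the wallet.

Answer: Xander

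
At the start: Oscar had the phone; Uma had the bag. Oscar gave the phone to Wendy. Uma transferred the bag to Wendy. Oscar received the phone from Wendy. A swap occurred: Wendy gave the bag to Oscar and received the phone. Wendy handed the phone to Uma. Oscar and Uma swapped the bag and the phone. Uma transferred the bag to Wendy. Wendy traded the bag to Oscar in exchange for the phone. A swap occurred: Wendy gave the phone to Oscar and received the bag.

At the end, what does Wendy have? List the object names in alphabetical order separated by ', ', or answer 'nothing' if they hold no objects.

Tracking all object holders:
Start: phone:Oscar, bag:Uma
Event 1 (give phone: Oscar -> Wendy). State: phone:Wendy, bag:Uma
Event 2 (give bag: Uma -> Wendy). State: phone:Wendy, bag:Wendy
Event 3 (give phone: Wendy -> Oscar). State: phone:Oscar, bag:Wendy
Event 4 (swap bag<->phone: now bag:Oscar, phone:Wendy). State: phone:Wendy, bag:Oscar
Event 5 (give phone: Wendy -> Uma). State: phone:Uma, bag:Oscar
Event 6 (swap bag<->phone: now bag:Uma, phone:Oscar). State: phone:Oscar, bag:Uma
Event 7 (give bag: Uma -> Wendy). State: phone:Oscar, bag:Wendy
Event 8 (swap bag<->phone: now bag:Oscar, phone:Wendy). State: phone:Wendy, bag:Oscar
Event 9 (swap phone<->bag: now phone:Oscar, bag:Wendy). State: phone:Oscar, bag:Wendy

Final state: phone:Oscar, bag:Wendy
Wendy holds: bag.

Answer: bag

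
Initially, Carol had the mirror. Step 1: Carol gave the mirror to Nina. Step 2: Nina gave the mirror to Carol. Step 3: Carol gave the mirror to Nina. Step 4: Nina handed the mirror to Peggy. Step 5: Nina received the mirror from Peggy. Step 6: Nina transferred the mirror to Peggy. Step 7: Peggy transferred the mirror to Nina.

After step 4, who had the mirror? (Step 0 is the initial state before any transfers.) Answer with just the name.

Answer: Peggy

Derivation:
Tracking the mirror holder through step 4:
After step 0 (start): Carol
After step 1: Nina
After step 2: Carol
After step 3: Nina
After step 4: Peggy

At step 4, the holder is Peggy.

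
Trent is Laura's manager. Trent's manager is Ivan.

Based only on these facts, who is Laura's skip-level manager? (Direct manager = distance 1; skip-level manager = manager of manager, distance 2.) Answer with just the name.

Reconstructing the manager chain from the given facts:
  Ivan -> Trent -> Laura
(each arrow means 'manager of the next')
Positions in the chain (0 = top):
  position of Ivan: 0
  position of Trent: 1
  position of Laura: 2

Laura is at position 2; the skip-level manager is 2 steps up the chain, i.e. position 0: Ivan.

Answer: Ivan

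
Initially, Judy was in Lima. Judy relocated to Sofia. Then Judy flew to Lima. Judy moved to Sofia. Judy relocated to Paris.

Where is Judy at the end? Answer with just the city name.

Answer: Paris

Derivation:
Tracking Judy's location:
Start: Judy is in Lima.
After move 1: Lima -> Sofia. Judy is in Sofia.
After move 2: Sofia -> Lima. Judy is in Lima.
After move 3: Lima -> Sofia. Judy is in Sofia.
After move 4: Sofia -> Paris. Judy is in Paris.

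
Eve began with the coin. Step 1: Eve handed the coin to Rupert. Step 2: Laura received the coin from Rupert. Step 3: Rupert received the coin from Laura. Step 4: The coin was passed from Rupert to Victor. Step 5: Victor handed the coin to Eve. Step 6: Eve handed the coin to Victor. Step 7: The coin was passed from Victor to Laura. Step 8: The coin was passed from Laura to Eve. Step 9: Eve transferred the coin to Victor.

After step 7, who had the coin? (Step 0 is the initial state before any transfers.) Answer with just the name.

Answer: Laura

Derivation:
Tracking the coin holder through step 7:
After step 0 (start): Eve
After step 1: Rupert
After step 2: Laura
After step 3: Rupert
After step 4: Victor
After step 5: Eve
After step 6: Victor
After step 7: Laura

At step 7, the holder is Laura.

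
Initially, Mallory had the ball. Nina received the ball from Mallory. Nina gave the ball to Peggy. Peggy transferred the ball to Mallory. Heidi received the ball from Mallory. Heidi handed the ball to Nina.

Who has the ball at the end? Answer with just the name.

Answer: Nina

Derivation:
Tracking the ball through each event:
Start: Mallory has the ball.
After event 1: Nina has the ball.
After event 2: Peggy has the ball.
After event 3: Mallory has the ball.
After event 4: Heidi has the ball.
After event 5: Nina has the ball.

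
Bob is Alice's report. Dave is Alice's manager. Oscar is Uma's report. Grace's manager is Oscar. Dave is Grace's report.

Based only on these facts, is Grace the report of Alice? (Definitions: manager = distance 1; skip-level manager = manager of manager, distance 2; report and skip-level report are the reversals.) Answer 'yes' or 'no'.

Reconstructing the manager chain from the given facts:
  Uma -> Oscar -> Grace -> Dave -> Alice -> Bob
(each arrow means 'manager of the next')
Positions in the chain (0 = top):
  position of Uma: 0
  position of Oscar: 1
  position of Grace: 2
  position of Dave: 3
  position of Alice: 4
  position of Bob: 5

Grace is at position 2, Alice is at position 4; signed distance (j - i) = 2.
'report' requires j - i = -1. Actual distance is 2, so the relation does NOT hold.

Answer: no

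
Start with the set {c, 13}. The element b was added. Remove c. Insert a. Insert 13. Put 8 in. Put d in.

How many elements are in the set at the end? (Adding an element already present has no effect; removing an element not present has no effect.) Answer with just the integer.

Answer: 5

Derivation:
Tracking the set through each operation:
Start: {13, c}
Event 1 (add b): added. Set: {13, b, c}
Event 2 (remove c): removed. Set: {13, b}
Event 3 (add a): added. Set: {13, a, b}
Event 4 (add 13): already present, no change. Set: {13, a, b}
Event 5 (add 8): added. Set: {13, 8, a, b}
Event 6 (add d): added. Set: {13, 8, a, b, d}

Final set: {13, 8, a, b, d} (size 5)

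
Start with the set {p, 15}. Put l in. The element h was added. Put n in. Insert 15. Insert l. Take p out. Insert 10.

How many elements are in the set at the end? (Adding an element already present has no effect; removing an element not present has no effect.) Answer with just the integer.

Tracking the set through each operation:
Start: {15, p}
Event 1 (add l): added. Set: {15, l, p}
Event 2 (add h): added. Set: {15, h, l, p}
Event 3 (add n): added. Set: {15, h, l, n, p}
Event 4 (add 15): already present, no change. Set: {15, h, l, n, p}
Event 5 (add l): already present, no change. Set: {15, h, l, n, p}
Event 6 (remove p): removed. Set: {15, h, l, n}
Event 7 (add 10): added. Set: {10, 15, h, l, n}

Final set: {10, 15, h, l, n} (size 5)

Answer: 5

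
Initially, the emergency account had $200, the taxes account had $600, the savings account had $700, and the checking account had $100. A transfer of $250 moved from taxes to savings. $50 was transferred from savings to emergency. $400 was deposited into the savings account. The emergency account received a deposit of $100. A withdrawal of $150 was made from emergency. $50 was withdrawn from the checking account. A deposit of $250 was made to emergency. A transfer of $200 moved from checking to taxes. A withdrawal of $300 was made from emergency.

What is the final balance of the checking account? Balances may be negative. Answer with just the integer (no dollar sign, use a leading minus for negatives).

Tracking account balances step by step:
Start: emergency=200, taxes=600, savings=700, checking=100
Event 1 (transfer 250 taxes -> savings): taxes: 600 - 250 = 350, savings: 700 + 250 = 950. Balances: emergency=200, taxes=350, savings=950, checking=100
Event 2 (transfer 50 savings -> emergency): savings: 950 - 50 = 900, emergency: 200 + 50 = 250. Balances: emergency=250, taxes=350, savings=900, checking=100
Event 3 (deposit 400 to savings): savings: 900 + 400 = 1300. Balances: emergency=250, taxes=350, savings=1300, checking=100
Event 4 (deposit 100 to emergency): emergency: 250 + 100 = 350. Balances: emergency=350, taxes=350, savings=1300, checking=100
Event 5 (withdraw 150 from emergency): emergency: 350 - 150 = 200. Balances: emergency=200, taxes=350, savings=1300, checking=100
Event 6 (withdraw 50 from checking): checking: 100 - 50 = 50. Balances: emergency=200, taxes=350, savings=1300, checking=50
Event 7 (deposit 250 to emergency): emergency: 200 + 250 = 450. Balances: emergency=450, taxes=350, savings=1300, checking=50
Event 8 (transfer 200 checking -> taxes): checking: 50 - 200 = -150, taxes: 350 + 200 = 550. Balances: emergency=450, taxes=550, savings=1300, checking=-150
Event 9 (withdraw 300 from emergency): emergency: 450 - 300 = 150. Balances: emergency=150, taxes=550, savings=1300, checking=-150

Final balance of checking: -150

Answer: -150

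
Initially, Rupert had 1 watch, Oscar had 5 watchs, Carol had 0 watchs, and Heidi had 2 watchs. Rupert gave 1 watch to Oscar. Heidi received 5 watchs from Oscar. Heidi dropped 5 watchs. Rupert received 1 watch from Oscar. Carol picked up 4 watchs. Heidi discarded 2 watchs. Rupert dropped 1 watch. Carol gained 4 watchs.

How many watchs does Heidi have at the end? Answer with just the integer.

Answer: 0

Derivation:
Tracking counts step by step:
Start: Rupert=1, Oscar=5, Carol=0, Heidi=2
Event 1 (Rupert -> Oscar, 1): Rupert: 1 -> 0, Oscar: 5 -> 6. State: Rupert=0, Oscar=6, Carol=0, Heidi=2
Event 2 (Oscar -> Heidi, 5): Oscar: 6 -> 1, Heidi: 2 -> 7. State: Rupert=0, Oscar=1, Carol=0, Heidi=7
Event 3 (Heidi -5): Heidi: 7 -> 2. State: Rupert=0, Oscar=1, Carol=0, Heidi=2
Event 4 (Oscar -> Rupert, 1): Oscar: 1 -> 0, Rupert: 0 -> 1. State: Rupert=1, Oscar=0, Carol=0, Heidi=2
Event 5 (Carol +4): Carol: 0 -> 4. State: Rupert=1, Oscar=0, Carol=4, Heidi=2
Event 6 (Heidi -2): Heidi: 2 -> 0. State: Rupert=1, Oscar=0, Carol=4, Heidi=0
Event 7 (Rupert -1): Rupert: 1 -> 0. State: Rupert=0, Oscar=0, Carol=4, Heidi=0
Event 8 (Carol +4): Carol: 4 -> 8. State: Rupert=0, Oscar=0, Carol=8, Heidi=0

Heidi's final count: 0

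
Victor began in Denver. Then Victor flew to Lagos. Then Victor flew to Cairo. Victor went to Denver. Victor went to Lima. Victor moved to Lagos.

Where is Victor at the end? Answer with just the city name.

Tracking Victor's location:
Start: Victor is in Denver.
After move 1: Denver -> Lagos. Victor is in Lagos.
After move 2: Lagos -> Cairo. Victor is in Cairo.
After move 3: Cairo -> Denver. Victor is in Denver.
After move 4: Denver -> Lima. Victor is in Lima.
After move 5: Lima -> Lagos. Victor is in Lagos.

Answer: Lagos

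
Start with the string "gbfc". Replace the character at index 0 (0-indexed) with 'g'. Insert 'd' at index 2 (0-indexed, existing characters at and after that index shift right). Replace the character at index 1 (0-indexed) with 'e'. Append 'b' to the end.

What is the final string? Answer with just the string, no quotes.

Answer: gedfcb

Derivation:
Applying each edit step by step:
Start: "gbfc"
Op 1 (replace idx 0: 'g' -> 'g'): "gbfc" -> "gbfc"
Op 2 (insert 'd' at idx 2): "gbfc" -> "gbdfc"
Op 3 (replace idx 1: 'b' -> 'e'): "gbdfc" -> "gedfc"
Op 4 (append 'b'): "gedfc" -> "gedfcb"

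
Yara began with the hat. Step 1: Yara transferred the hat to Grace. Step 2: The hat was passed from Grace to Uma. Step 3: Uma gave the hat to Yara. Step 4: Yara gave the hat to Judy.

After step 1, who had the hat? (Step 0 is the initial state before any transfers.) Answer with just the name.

Answer: Grace

Derivation:
Tracking the hat holder through step 1:
After step 0 (start): Yara
After step 1: Grace

At step 1, the holder is Grace.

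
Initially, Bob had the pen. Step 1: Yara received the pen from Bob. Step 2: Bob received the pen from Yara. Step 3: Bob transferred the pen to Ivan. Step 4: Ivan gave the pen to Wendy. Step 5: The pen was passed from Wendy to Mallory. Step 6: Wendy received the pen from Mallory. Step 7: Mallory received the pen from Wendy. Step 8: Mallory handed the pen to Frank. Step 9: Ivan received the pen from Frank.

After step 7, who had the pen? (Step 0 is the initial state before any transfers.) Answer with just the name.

Answer: Mallory

Derivation:
Tracking the pen holder through step 7:
After step 0 (start): Bob
After step 1: Yara
After step 2: Bob
After step 3: Ivan
After step 4: Wendy
After step 5: Mallory
After step 6: Wendy
After step 7: Mallory

At step 7, the holder is Mallory.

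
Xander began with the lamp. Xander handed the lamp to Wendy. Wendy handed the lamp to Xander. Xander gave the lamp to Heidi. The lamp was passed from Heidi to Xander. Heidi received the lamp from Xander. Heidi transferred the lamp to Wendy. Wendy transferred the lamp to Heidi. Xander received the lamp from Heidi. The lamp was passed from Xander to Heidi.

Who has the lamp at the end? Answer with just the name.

Answer: Heidi

Derivation:
Tracking the lamp through each event:
Start: Xander has the lamp.
After event 1: Wendy has the lamp.
After event 2: Xander has the lamp.
After event 3: Heidi has the lamp.
After event 4: Xander has the lamp.
After event 5: Heidi has the lamp.
After event 6: Wendy has the lamp.
After event 7: Heidi has the lamp.
After event 8: Xander has the lamp.
After event 9: Heidi has the lamp.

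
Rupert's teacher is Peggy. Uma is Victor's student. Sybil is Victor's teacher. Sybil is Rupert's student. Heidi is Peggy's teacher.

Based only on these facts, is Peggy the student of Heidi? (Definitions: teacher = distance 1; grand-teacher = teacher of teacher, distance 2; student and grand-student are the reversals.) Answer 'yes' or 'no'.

Answer: yes

Derivation:
Reconstructing the teacher chain from the given facts:
  Heidi -> Peggy -> Rupert -> Sybil -> Victor -> Uma
(each arrow means 'teacher of the next')
Positions in the chain (0 = top):
  position of Heidi: 0
  position of Peggy: 1
  position of Rupert: 2
  position of Sybil: 3
  position of Victor: 4
  position of Uma: 5

Peggy is at position 1, Heidi is at position 0; signed distance (j - i) = -1.
'student' requires j - i = -1. Actual distance is -1, so the relation HOLDS.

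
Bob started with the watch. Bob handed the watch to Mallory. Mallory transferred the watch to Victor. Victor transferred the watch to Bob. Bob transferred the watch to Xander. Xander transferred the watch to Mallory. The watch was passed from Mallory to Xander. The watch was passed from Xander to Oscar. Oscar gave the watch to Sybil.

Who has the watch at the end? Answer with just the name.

Answer: Sybil

Derivation:
Tracking the watch through each event:
Start: Bob has the watch.
After event 1: Mallory has the watch.
After event 2: Victor has the watch.
After event 3: Bob has the watch.
After event 4: Xander has the watch.
After event 5: Mallory has the watch.
After event 6: Xander has the watch.
After event 7: Oscar has the watch.
After event 8: Sybil has the watch.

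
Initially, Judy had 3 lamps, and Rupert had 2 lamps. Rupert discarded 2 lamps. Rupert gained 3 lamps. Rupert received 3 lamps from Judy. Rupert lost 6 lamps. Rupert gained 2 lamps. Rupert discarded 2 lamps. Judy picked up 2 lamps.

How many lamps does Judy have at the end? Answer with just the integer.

Answer: 2

Derivation:
Tracking counts step by step:
Start: Judy=3, Rupert=2
Event 1 (Rupert -2): Rupert: 2 -> 0. State: Judy=3, Rupert=0
Event 2 (Rupert +3): Rupert: 0 -> 3. State: Judy=3, Rupert=3
Event 3 (Judy -> Rupert, 3): Judy: 3 -> 0, Rupert: 3 -> 6. State: Judy=0, Rupert=6
Event 4 (Rupert -6): Rupert: 6 -> 0. State: Judy=0, Rupert=0
Event 5 (Rupert +2): Rupert: 0 -> 2. State: Judy=0, Rupert=2
Event 6 (Rupert -2): Rupert: 2 -> 0. State: Judy=0, Rupert=0
Event 7 (Judy +2): Judy: 0 -> 2. State: Judy=2, Rupert=0

Judy's final count: 2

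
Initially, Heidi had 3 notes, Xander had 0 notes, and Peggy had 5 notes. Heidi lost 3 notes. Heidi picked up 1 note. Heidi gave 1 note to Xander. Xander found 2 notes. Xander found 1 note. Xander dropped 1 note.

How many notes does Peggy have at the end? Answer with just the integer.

Tracking counts step by step:
Start: Heidi=3, Xander=0, Peggy=5
Event 1 (Heidi -3): Heidi: 3 -> 0. State: Heidi=0, Xander=0, Peggy=5
Event 2 (Heidi +1): Heidi: 0 -> 1. State: Heidi=1, Xander=0, Peggy=5
Event 3 (Heidi -> Xander, 1): Heidi: 1 -> 0, Xander: 0 -> 1. State: Heidi=0, Xander=1, Peggy=5
Event 4 (Xander +2): Xander: 1 -> 3. State: Heidi=0, Xander=3, Peggy=5
Event 5 (Xander +1): Xander: 3 -> 4. State: Heidi=0, Xander=4, Peggy=5
Event 6 (Xander -1): Xander: 4 -> 3. State: Heidi=0, Xander=3, Peggy=5

Peggy's final count: 5

Answer: 5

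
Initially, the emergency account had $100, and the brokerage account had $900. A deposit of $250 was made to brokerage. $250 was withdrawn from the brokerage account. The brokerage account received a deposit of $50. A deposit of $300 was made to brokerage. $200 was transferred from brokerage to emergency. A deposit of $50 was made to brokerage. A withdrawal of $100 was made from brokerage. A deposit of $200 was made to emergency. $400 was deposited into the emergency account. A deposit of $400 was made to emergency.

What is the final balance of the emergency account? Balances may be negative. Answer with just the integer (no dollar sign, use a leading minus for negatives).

Answer: 1300

Derivation:
Tracking account balances step by step:
Start: emergency=100, brokerage=900
Event 1 (deposit 250 to brokerage): brokerage: 900 + 250 = 1150. Balances: emergency=100, brokerage=1150
Event 2 (withdraw 250 from brokerage): brokerage: 1150 - 250 = 900. Balances: emergency=100, brokerage=900
Event 3 (deposit 50 to brokerage): brokerage: 900 + 50 = 950. Balances: emergency=100, brokerage=950
Event 4 (deposit 300 to brokerage): brokerage: 950 + 300 = 1250. Balances: emergency=100, brokerage=1250
Event 5 (transfer 200 brokerage -> emergency): brokerage: 1250 - 200 = 1050, emergency: 100 + 200 = 300. Balances: emergency=300, brokerage=1050
Event 6 (deposit 50 to brokerage): brokerage: 1050 + 50 = 1100. Balances: emergency=300, brokerage=1100
Event 7 (withdraw 100 from brokerage): brokerage: 1100 - 100 = 1000. Balances: emergency=300, brokerage=1000
Event 8 (deposit 200 to emergency): emergency: 300 + 200 = 500. Balances: emergency=500, brokerage=1000
Event 9 (deposit 400 to emergency): emergency: 500 + 400 = 900. Balances: emergency=900, brokerage=1000
Event 10 (deposit 400 to emergency): emergency: 900 + 400 = 1300. Balances: emergency=1300, brokerage=1000

Final balance of emergency: 1300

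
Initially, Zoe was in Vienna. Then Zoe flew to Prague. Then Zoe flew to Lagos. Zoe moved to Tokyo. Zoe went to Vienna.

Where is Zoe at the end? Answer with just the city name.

Tracking Zoe's location:
Start: Zoe is in Vienna.
After move 1: Vienna -> Prague. Zoe is in Prague.
After move 2: Prague -> Lagos. Zoe is in Lagos.
After move 3: Lagos -> Tokyo. Zoe is in Tokyo.
After move 4: Tokyo -> Vienna. Zoe is in Vienna.

Answer: Vienna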